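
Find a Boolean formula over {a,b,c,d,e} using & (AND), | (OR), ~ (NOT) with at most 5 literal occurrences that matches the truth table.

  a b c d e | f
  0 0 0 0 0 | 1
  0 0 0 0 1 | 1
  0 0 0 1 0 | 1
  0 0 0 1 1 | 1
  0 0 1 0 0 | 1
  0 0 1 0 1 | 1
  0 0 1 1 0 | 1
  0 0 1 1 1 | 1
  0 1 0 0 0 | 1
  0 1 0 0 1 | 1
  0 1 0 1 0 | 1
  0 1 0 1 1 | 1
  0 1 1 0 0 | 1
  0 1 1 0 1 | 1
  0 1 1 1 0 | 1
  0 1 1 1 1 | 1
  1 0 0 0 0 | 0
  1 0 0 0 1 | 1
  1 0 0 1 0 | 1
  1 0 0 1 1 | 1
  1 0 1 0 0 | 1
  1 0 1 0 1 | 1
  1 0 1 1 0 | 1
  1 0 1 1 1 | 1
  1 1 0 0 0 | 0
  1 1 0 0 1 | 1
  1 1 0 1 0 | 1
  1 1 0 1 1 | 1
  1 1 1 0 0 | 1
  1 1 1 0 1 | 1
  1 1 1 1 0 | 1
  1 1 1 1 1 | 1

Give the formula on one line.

(d | (e | (~a | c)))

  ~a = 11111111111111110000000000000000
  (~a | c) = 11111111111111110000111100001111
  (e | (~a | c)) = 11111111111111110101111101011111
  (d | (e | (~a | c))) = 11111111111111110111111101111111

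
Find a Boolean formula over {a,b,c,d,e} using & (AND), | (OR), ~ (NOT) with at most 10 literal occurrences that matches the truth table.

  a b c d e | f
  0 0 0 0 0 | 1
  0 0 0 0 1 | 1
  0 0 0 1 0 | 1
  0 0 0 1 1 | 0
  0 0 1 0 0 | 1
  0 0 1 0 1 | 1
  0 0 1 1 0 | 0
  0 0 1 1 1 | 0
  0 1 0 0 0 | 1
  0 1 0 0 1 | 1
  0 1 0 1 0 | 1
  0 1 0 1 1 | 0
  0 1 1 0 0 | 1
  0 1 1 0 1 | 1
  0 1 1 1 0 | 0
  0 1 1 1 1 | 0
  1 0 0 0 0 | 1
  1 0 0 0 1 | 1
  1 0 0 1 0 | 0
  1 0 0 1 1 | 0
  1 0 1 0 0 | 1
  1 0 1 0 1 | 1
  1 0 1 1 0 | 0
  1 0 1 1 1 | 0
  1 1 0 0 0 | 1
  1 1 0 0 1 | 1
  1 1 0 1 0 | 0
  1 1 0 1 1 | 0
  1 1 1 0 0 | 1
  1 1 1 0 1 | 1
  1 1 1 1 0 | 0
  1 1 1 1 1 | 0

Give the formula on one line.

  ~d = 11001100110011001100110011001100
  ~a = 11111111111111110000000000000000
  ~e = 10101010101010101010101010101010
  (d & ~e) = 00100010001000100010001000100010
  (~a & (d & ~e)) = 00100010001000100000000000000000
  (~d | (~a & (d & ~e))) = 11101110111011101100110011001100
  ~c = 11110000111100001111000011110000
  (~c | ~d) = 11111100111111001111110011111100
  (e | (~c | ~d)) = 11111101111111011111110111111101
  ((~d | (~a & (d & ~e))) & (e | (~c | ~d))) = 11101100111011001100110011001100

((~d | (~a & (d & ~e))) & (e | (~c | ~d)))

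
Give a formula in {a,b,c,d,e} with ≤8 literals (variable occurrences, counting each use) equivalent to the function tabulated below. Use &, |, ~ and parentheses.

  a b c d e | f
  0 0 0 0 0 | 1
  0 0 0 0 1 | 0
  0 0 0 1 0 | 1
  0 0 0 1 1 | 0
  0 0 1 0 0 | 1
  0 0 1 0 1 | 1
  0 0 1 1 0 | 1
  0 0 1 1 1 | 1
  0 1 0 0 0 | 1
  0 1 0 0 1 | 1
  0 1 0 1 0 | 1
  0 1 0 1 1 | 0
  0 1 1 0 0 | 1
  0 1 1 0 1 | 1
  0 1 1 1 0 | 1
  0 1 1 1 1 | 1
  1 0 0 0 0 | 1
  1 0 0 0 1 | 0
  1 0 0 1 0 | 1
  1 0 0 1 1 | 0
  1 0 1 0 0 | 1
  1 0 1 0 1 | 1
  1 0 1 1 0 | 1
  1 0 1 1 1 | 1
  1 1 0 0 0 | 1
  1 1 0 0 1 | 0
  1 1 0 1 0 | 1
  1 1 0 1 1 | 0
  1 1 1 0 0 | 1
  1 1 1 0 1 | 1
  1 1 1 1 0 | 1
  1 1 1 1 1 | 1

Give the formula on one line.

  ~c = 11110000111100001111000011110000
  (b | ~c) = 11110000111111111111000011111111
  ~e = 10101010101010101010101010101010
  ((b | ~c) & ~e) = 10100000101010101010000010101010
  (((b | ~c) & ~e) | c) = 10101111101011111010111110101111
  ~a = 11111111111111110000000000000000
  ~d = 11001100110011001100110011001100
  (b | a) = 00000000111111111111111111111111
  (~d & (b | a)) = 00000000110011001100110011001100
  (~a & (~d & (b | a))) = 00000000110011000000000000000000
  ((((b | ~c) & ~e) | c) | (~a & (~d & (b | a)))) = 10101111111011111010111110101111

((((b | ~c) & ~e) | c) | (~a & (~d & (b | a))))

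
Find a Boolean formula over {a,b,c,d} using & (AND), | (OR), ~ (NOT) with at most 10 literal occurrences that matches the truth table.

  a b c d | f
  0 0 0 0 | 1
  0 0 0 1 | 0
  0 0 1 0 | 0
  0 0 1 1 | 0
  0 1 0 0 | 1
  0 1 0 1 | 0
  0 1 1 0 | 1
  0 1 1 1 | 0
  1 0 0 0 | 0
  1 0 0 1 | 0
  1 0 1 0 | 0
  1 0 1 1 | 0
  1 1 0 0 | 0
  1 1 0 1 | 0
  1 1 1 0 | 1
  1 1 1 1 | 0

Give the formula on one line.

(((~c & ~d) | (b & ~d)) & (~a | (c | d)))

  ~c = 1100110011001100
  ~d = 1010101010101010
  (~c & ~d) = 1000100010001000
  (b & ~d) = 0000101000001010
  ((~c & ~d) | (b & ~d)) = 1000101010001010
  ~a = 1111111100000000
  (c | d) = 0111011101110111
  (~a | (c | d)) = 1111111101110111
  (((~c & ~d) | (b & ~d)) & (~a | (c | d))) = 1000101000000010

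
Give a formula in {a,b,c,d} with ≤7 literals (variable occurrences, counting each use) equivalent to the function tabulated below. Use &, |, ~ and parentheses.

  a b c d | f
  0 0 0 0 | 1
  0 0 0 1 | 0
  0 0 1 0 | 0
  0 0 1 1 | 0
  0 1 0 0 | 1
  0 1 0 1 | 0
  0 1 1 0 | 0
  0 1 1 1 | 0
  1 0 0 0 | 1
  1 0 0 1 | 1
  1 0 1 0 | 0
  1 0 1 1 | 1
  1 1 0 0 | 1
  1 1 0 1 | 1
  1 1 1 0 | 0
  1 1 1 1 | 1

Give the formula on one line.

  (a & d) = 0000000001010101
  ~d = 1010101010101010
  ~c = 1100110011001100
  (~d & ~c) = 1000100010001000
  ((a & d) | (~d & ~c)) = 1000100011011101

((a & d) | (~d & ~c))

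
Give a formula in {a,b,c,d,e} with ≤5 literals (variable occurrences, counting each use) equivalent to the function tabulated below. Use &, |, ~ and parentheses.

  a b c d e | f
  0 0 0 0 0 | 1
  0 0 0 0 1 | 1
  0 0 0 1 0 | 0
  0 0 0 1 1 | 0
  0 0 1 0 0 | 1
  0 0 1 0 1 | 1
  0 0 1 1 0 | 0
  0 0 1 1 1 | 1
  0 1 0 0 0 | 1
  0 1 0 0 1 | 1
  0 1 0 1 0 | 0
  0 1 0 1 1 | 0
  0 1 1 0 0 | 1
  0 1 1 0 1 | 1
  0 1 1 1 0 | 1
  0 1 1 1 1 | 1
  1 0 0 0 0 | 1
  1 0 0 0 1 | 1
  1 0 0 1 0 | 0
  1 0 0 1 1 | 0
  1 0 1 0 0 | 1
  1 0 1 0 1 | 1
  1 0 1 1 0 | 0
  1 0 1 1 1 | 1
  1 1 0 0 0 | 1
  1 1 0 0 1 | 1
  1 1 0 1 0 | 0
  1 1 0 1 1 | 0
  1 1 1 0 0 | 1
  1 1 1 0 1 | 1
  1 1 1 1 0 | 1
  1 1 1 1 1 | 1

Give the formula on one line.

((c & (b | e)) | ~d)

  (b | e) = 01010101111111110101010111111111
  (c & (b | e)) = 00000101000011110000010100001111
  ~d = 11001100110011001100110011001100
  ((c & (b | e)) | ~d) = 11001101110011111100110111001111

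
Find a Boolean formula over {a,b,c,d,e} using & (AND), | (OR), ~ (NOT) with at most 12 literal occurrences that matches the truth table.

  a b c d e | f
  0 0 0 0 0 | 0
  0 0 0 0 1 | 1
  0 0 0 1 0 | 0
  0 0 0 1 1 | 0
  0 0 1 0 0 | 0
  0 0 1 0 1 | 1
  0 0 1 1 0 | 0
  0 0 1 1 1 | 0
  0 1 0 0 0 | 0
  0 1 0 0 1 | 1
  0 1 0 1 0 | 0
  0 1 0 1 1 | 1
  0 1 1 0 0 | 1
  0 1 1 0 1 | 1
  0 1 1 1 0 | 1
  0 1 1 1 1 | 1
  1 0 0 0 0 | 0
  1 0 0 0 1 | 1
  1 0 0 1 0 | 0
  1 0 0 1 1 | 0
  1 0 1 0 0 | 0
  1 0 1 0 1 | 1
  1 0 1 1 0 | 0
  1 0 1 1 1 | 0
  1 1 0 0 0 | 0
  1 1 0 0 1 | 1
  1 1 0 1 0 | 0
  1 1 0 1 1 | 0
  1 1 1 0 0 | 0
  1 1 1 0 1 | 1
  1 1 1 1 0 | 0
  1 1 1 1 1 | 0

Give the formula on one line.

  (e | c) = 01011111010111110101111101011111
  ~a = 11111111111111110000000000000000
  (c | d) = 00111111001111110011111100111111
  (a & (c | d)) = 00000000000000000011111100111111
  (b | (a & (c | d))) = 00000000111111110011111111111111
  (~a & (b | (a & (c | d)))) = 00000000111111110000000000000000
  ~d = 11001100110011001100110011001100
  (e & ~d) = 01000100010001000100010001000100
  ((~a & (b | (a & (c | d)))) | (e & ~d)) = 01000100111111110100010001000100
  ((e | c) & ((~a & (b | (a & (c | d)))) | (e & ~d))) = 01000100010111110100010001000100

((e | c) & ((~a & (b | (a & (c | d)))) | (e & ~d)))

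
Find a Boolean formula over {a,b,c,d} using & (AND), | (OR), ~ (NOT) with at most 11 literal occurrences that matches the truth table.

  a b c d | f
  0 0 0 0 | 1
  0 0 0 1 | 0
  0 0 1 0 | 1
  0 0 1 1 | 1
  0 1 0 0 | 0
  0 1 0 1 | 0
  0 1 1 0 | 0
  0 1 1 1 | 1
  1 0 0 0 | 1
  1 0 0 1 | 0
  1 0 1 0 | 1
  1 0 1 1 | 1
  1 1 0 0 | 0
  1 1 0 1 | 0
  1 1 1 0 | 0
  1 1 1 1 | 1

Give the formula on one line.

  (c & d) = 0001000100010001
  ~a = 1111111100000000
  (~a | c) = 1111111100110011
  ~b = 1111000011110000
  ((~a | c) & ~b) = 1111000000110000
  (a & ((~a | c) & ~b)) = 0000000000110000
  ~d = 1010101010101010
  (~b & ~d) = 1010000010100000
  ((a & ((~a | c) & ~b)) | (~b & ~d)) = 1010000010110000
  ((c & d) | ((a & ((~a | c) & ~b)) | (~b & ~d))) = 1011000110110001

((c & d) | ((a & ((~a | c) & ~b)) | (~b & ~d)))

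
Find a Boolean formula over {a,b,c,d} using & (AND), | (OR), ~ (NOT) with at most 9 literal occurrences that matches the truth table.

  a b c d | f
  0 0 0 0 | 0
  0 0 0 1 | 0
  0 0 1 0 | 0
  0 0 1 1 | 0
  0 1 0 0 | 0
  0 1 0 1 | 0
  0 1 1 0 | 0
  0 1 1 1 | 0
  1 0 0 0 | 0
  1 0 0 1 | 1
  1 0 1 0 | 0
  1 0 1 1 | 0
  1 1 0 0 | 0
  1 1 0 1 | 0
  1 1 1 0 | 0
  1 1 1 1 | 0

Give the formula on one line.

((~b & (a & ~c)) & (((~d & b) | d) | c))

  ~b = 1111000011110000
  ~c = 1100110011001100
  (a & ~c) = 0000000011001100
  (~b & (a & ~c)) = 0000000011000000
  ~d = 1010101010101010
  (~d & b) = 0000101000001010
  ((~d & b) | d) = 0101111101011111
  (((~d & b) | d) | c) = 0111111101111111
  ((~b & (a & ~c)) & (((~d & b) | d) | c)) = 0000000001000000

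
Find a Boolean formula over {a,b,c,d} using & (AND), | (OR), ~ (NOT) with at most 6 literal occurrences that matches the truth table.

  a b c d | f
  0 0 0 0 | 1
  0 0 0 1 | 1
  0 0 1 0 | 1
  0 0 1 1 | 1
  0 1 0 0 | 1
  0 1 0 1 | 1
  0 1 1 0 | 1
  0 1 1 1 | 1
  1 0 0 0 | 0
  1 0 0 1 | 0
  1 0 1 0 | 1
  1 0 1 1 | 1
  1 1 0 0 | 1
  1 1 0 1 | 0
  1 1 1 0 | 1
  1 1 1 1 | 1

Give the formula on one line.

((~a | c) | ((~d | ~a) & b))

  ~a = 1111111100000000
  (~a | c) = 1111111100110011
  ~d = 1010101010101010
  (~d | ~a) = 1111111110101010
  ((~d | ~a) & b) = 0000111100001010
  ((~a | c) | ((~d | ~a) & b)) = 1111111100111011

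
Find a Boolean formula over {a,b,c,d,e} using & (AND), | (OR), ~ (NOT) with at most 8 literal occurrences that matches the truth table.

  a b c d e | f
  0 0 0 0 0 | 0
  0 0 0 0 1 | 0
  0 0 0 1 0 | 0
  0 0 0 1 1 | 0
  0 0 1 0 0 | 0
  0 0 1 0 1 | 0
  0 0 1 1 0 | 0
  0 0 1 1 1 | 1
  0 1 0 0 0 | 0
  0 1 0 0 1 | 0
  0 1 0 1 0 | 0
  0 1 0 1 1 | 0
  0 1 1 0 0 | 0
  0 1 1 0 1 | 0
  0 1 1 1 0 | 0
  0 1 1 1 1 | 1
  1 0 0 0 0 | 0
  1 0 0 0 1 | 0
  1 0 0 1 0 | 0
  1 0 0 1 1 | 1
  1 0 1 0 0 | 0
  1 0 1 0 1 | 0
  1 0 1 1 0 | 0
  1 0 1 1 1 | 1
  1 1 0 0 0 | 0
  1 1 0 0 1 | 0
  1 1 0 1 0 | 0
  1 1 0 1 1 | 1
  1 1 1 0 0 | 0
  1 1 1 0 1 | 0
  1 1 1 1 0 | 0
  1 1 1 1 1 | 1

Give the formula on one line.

  (a | c) = 00001111000011111111111111111111
  (e & (a | c)) = 00000101000001010101010101010101
  ~c = 11110000111100001111000011110000
  (~c & b) = 00000000111100000000000011110000
  ((~c & b) | d) = 00110011111100110011001111110011
  ~e = 10101010101010101010101010101010
  (((~c & b) | d) | ~e) = 10111011111110111011101111111011
  ((e & (a | c)) & (((~c & b) | d) | ~e)) = 00000001000000010001000101010001
  (((e & (a | c)) & (((~c & b) | d) | ~e)) & d) = 00000001000000010001000100010001

(((e & (a | c)) & (((~c & b) | d) | ~e)) & d)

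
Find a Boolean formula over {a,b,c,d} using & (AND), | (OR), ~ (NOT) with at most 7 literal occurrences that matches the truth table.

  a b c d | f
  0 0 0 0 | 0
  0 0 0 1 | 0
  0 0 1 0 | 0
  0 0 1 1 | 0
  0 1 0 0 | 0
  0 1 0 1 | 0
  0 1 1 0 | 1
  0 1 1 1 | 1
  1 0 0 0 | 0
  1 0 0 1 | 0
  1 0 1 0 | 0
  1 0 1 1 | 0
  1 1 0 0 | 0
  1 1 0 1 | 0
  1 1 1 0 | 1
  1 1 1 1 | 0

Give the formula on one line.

  ~d = 1010101010101010
  ~a = 1111111100000000
  (~d | ~a) = 1111111110101010
  ((~d | ~a) & b) = 0000111100001010
  (((~d | ~a) & b) & c) = 0000001100000010

(((~d | ~a) & b) & c)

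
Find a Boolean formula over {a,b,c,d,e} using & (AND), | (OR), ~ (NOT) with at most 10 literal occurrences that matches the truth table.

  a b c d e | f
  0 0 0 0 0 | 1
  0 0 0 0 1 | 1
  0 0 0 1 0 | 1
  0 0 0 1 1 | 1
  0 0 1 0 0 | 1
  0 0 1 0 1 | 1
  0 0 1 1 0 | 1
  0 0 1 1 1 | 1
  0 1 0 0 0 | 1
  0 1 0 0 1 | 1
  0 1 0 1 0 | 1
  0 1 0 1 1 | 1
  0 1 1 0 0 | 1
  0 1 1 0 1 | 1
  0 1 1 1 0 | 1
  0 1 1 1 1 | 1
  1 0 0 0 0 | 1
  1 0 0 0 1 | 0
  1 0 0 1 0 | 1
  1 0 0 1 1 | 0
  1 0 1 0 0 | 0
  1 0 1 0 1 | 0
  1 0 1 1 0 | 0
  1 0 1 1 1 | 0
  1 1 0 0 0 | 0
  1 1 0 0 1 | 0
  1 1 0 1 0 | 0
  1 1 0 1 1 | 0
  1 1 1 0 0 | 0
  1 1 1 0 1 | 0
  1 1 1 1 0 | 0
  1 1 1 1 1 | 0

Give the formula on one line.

  ~a = 11111111111111110000000000000000
  ~e = 10101010101010101010101010101010
  ~b = 11111111000000001111111100000000
  (~e & ~b) = 10101010000000001010101000000000
  (d & ~a) = 00110011001100110000000000000000
  ~c = 11110000111100001111000011110000
  (~c | b) = 11110000111111111111000011111111
  ((d & ~a) | (~c | b)) = 11110011111111111111000011111111
  ((~e & ~b) & ((d & ~a) | (~c | b))) = 10100010000000001010000000000000
  (~a | ((~e & ~b) & ((d & ~a) | (~c | b)))) = 11111111111111111010000000000000

(~a | ((~e & ~b) & ((d & ~a) | (~c | b))))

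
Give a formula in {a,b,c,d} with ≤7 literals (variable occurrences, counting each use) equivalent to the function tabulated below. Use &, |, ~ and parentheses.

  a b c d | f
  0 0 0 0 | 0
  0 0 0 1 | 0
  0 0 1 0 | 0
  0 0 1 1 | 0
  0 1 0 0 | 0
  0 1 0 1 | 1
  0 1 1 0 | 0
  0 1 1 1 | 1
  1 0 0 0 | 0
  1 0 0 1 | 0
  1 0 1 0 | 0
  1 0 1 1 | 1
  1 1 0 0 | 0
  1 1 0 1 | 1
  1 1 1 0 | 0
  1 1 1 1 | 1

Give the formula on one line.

  (d & b) = 0000010100000101
  ~b = 1111000011110000
  (a & ~b) = 0000000011110000
  ((a & ~b) & c) = 0000000000110000
  (d & ((a & ~b) & c)) = 0000000000010000
  ((d & b) | (d & ((a & ~b) & c))) = 0000010100010101

((d & b) | (d & ((a & ~b) & c)))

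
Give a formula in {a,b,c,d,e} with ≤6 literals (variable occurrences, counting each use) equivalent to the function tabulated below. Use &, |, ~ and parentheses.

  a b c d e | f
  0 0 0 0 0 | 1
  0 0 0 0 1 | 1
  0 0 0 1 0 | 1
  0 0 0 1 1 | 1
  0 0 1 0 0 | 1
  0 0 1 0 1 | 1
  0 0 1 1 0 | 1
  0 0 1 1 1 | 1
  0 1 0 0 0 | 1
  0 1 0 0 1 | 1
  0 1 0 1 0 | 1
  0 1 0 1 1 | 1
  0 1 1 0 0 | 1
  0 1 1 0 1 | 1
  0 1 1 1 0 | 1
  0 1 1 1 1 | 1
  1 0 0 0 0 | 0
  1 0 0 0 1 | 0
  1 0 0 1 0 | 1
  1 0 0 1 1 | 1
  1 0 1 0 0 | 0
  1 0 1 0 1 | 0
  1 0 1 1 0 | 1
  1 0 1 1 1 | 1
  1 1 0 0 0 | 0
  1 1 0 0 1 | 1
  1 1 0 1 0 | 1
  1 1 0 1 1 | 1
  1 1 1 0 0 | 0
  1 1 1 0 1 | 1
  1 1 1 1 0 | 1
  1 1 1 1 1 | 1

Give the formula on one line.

  ~a = 11111111111111110000000000000000
  (d | ~a) = 11111111111111110011001100110011
  (e & b) = 00000000010101010000000001010101
  ((d | ~a) | (e & b)) = 11111111111111110011001101110111

((d | ~a) | (e & b))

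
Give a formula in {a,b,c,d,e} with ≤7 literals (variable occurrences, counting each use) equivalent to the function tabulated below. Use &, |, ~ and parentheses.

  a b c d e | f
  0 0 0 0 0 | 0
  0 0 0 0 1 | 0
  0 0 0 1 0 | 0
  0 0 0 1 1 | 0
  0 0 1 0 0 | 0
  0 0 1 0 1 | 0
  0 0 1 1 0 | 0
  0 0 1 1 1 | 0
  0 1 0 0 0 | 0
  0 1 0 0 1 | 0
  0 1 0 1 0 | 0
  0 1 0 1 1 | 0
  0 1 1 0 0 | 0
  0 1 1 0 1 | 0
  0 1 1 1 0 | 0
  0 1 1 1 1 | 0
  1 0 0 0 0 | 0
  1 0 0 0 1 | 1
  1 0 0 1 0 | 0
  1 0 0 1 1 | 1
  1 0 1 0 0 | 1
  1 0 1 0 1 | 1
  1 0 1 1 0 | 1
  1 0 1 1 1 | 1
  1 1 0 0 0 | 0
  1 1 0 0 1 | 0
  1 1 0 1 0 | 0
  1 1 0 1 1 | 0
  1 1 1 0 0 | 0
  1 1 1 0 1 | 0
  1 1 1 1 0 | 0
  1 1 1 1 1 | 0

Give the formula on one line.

  (e | c) = 01011111010111110101111101011111
  ~b = 11111111000000001111111100000000
  ((e | c) & ~b) = 01011111000000000101111100000000
  (((e | c) & ~b) & a) = 00000000000000000101111100000000

(((e | c) & ~b) & a)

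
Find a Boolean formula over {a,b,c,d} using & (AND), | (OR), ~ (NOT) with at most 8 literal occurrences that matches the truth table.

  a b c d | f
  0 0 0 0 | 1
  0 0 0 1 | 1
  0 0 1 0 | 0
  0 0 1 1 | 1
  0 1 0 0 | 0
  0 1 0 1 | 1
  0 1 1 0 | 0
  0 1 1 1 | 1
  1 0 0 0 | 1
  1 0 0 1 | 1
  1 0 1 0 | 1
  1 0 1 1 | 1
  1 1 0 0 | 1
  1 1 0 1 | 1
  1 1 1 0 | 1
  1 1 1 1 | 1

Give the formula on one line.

  (d | a) = 0101010111111111
  ~c = 1100110011001100
  ~b = 1111000011110000
  (c | ~b) = 1111001111110011
  ((c | ~b) | a) = 1111001111111111
  (~c & ((c | ~b) | a)) = 1100000011001100
  ((d | a) | (~c & ((c | ~b) | a))) = 1101010111111111

((d | a) | (~c & ((c | ~b) | a)))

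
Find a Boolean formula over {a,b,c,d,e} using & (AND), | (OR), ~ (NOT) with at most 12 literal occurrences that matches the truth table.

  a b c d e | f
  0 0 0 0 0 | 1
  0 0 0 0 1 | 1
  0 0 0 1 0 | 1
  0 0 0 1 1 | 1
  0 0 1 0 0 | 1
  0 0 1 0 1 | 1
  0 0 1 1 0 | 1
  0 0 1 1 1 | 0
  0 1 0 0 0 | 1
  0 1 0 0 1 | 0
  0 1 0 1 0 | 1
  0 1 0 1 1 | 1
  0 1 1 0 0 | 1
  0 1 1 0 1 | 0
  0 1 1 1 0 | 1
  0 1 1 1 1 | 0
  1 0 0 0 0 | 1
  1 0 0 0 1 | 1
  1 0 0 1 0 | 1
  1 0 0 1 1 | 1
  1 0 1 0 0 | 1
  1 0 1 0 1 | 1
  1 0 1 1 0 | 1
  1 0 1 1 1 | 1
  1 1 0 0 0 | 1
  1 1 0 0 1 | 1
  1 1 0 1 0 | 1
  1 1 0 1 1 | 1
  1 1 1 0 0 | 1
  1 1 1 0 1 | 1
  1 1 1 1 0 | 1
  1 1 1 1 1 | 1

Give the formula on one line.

(((~e | (~c | (~d & c))) & ((d | ~b) | (~e & ~d))) | a)

  ~e = 10101010101010101010101010101010
  ~c = 11110000111100001111000011110000
  ~d = 11001100110011001100110011001100
  (~d & c) = 00001100000011000000110000001100
  (~c | (~d & c)) = 11111100111111001111110011111100
  (~e | (~c | (~d & c))) = 11111110111111101111111011111110
  ~b = 11111111000000001111111100000000
  (d | ~b) = 11111111001100111111111100110011
  (~e & ~d) = 10001000100010001000100010001000
  ((d | ~b) | (~e & ~d)) = 11111111101110111111111110111011
  ((~e | (~c | (~d & c))) & ((d | ~b) | (~e & ~d))) = 11111110101110101111111010111010
  (((~e | (~c | (~d & c))) & ((d | ~b) | (~e & ~d))) | a) = 11111110101110101111111111111111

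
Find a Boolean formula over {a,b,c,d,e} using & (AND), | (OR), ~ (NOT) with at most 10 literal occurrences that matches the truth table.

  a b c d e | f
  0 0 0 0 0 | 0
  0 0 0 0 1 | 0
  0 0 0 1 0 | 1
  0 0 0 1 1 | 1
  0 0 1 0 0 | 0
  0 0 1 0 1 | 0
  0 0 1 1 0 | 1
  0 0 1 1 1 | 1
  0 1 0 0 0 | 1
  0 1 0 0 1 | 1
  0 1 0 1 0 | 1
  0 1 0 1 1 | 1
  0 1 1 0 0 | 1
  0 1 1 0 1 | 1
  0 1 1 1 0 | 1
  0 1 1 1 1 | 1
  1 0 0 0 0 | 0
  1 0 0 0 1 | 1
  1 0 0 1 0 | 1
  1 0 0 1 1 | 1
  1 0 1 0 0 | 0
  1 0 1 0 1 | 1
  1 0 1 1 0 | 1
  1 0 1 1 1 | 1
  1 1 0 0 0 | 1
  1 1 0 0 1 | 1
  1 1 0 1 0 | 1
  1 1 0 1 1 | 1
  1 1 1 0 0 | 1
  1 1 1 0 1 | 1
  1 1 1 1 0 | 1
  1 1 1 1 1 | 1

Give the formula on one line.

  ~e = 10101010101010101010101010101010
  (~e & b) = 00000000101010100000000010101010
  (d | (~e & b)) = 00110011101110110011001110111011
  ~a = 11111111111111110000000000000000
  (e | ~a) = 11111111111111110101010101010101
  (a & (e | ~a)) = 00000000000000000101010101010101
  ((d | (~e & b)) | (a & (e | ~a))) = 00110011101110110111011111111111
  (((d | (~e & b)) | (a & (e | ~a))) | b) = 00110011111111110111011111111111

(((d | (~e & b)) | (a & (e | ~a))) | b)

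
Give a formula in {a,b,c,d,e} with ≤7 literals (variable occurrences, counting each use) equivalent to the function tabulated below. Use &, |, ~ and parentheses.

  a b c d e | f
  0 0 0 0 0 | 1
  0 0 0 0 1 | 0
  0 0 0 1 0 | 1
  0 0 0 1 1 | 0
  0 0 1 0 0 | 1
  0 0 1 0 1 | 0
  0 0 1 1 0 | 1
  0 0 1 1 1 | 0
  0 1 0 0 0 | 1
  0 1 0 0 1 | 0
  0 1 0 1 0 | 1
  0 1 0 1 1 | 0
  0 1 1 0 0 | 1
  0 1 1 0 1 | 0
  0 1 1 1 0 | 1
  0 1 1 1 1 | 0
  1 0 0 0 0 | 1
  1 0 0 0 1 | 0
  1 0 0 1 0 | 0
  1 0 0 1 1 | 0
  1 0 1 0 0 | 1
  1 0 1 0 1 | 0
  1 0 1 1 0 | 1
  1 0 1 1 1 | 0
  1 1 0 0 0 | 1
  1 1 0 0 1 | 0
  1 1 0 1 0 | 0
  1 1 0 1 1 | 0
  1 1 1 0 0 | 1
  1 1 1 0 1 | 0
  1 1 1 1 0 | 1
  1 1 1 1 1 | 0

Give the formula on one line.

  ~c = 11110000111100001111000011110000
  ~d = 11001100110011001100110011001100
  ~a = 11111111111111110000000000000000
  (~d | ~a) = 11111111111111111100110011001100
  (~c & (~d | ~a)) = 11110000111100001100000011000000
  ((~c & (~d | ~a)) | c) = 11111111111111111100111111001111
  ~e = 10101010101010101010101010101010
  (((~c & (~d | ~a)) | c) & ~e) = 10101010101010101000101010001010

(((~c & (~d | ~a)) | c) & ~e)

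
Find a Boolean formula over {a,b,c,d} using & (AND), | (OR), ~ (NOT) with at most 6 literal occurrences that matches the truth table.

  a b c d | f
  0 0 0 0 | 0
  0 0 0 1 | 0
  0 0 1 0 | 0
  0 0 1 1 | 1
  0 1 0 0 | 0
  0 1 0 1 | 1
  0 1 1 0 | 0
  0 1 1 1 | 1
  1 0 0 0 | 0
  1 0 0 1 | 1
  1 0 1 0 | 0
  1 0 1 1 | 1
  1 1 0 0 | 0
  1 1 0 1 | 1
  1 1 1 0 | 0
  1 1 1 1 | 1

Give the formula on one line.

  ~d = 1010101010101010
  ~c = 1100110011001100
  (~c & a) = 0000000011001100
  (~d | (~c & a)) = 1010101011101110
  (b | c) = 0011111100111111
  ((~d | (~c & a)) | (b | c)) = 1011111111111111
  (d & ((~d | (~c & a)) | (b | c))) = 0001010101010101

(d & ((~d | (~c & a)) | (b | c)))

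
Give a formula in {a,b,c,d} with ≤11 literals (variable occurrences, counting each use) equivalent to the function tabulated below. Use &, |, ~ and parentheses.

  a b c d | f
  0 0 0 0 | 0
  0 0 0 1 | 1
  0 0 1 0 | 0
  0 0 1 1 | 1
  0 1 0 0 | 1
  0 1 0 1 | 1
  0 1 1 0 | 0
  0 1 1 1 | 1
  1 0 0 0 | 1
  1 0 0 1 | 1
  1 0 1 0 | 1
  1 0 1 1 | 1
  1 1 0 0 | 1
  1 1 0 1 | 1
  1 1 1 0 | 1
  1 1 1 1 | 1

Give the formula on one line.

  ~c = 1100110011001100
  (~c | a) = 1100110011111111
  (d | (~c | a)) = 1101110111111111
  (a | d) = 0101010111111111
  ((a | d) & ~c) = 0100010011001100
  (b | c) = 0011111100111111
  (((a | d) & ~c) | (b | c)) = 0111111111111111
  ((d | (~c | a)) & (((a | d) & ~c) | (b | c))) = 0101110111111111

((d | (~c | a)) & (((a | d) & ~c) | (b | c)))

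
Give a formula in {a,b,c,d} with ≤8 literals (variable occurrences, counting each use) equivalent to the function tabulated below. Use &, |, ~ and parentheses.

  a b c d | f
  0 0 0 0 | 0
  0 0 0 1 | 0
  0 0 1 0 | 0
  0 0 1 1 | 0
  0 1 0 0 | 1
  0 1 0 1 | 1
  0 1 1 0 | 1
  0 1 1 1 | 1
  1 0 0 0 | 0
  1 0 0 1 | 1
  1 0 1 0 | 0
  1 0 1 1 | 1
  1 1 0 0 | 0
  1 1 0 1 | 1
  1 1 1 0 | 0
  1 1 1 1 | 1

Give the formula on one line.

((d | (~a & b)) & (a | b))

  ~a = 1111111100000000
  (~a & b) = 0000111100000000
  (d | (~a & b)) = 0101111101010101
  (a | b) = 0000111111111111
  ((d | (~a & b)) & (a | b)) = 0000111101010101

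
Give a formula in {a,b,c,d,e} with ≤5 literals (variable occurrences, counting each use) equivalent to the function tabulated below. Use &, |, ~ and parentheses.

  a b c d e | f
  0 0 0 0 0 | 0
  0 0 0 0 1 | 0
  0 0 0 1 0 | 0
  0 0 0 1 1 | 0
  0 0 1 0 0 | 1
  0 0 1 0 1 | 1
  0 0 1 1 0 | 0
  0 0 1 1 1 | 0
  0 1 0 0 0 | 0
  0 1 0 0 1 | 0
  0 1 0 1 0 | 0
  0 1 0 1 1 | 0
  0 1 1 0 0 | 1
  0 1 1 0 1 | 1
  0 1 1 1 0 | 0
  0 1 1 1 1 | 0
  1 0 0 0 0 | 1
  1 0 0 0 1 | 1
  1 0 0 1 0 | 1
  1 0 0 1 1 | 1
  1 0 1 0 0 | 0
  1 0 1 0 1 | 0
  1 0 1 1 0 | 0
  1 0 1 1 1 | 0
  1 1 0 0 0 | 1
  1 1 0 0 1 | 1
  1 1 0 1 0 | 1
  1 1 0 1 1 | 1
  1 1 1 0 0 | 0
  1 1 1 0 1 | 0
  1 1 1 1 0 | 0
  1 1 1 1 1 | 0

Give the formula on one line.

(((c & ~d) | a) & (~c | ~a))

  ~d = 11001100110011001100110011001100
  (c & ~d) = 00001100000011000000110000001100
  ((c & ~d) | a) = 00001100000011001111111111111111
  ~c = 11110000111100001111000011110000
  ~a = 11111111111111110000000000000000
  (~c | ~a) = 11111111111111111111000011110000
  (((c & ~d) | a) & (~c | ~a)) = 00001100000011001111000011110000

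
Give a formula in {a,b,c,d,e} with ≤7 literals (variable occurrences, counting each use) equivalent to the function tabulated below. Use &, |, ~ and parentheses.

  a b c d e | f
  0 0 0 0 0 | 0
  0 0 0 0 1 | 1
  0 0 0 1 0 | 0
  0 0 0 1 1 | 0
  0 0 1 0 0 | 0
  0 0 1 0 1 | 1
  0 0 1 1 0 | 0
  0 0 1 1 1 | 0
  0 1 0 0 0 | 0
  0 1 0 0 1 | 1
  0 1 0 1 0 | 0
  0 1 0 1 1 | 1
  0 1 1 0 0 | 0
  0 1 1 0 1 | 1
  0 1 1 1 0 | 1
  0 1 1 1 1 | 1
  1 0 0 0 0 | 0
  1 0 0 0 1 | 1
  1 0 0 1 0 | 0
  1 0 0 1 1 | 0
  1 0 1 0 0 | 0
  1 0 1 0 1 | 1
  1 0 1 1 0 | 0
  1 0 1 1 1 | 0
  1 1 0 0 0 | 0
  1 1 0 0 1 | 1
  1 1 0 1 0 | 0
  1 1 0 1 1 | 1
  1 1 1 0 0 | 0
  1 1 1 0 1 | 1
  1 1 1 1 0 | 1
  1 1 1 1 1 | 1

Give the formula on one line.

(((c & d) | e) & (~d | b))

  (c & d) = 00000011000000110000001100000011
  ((c & d) | e) = 01010111010101110101011101010111
  ~d = 11001100110011001100110011001100
  (~d | b) = 11001100111111111100110011111111
  (((c & d) | e) & (~d | b)) = 01000100010101110100010001010111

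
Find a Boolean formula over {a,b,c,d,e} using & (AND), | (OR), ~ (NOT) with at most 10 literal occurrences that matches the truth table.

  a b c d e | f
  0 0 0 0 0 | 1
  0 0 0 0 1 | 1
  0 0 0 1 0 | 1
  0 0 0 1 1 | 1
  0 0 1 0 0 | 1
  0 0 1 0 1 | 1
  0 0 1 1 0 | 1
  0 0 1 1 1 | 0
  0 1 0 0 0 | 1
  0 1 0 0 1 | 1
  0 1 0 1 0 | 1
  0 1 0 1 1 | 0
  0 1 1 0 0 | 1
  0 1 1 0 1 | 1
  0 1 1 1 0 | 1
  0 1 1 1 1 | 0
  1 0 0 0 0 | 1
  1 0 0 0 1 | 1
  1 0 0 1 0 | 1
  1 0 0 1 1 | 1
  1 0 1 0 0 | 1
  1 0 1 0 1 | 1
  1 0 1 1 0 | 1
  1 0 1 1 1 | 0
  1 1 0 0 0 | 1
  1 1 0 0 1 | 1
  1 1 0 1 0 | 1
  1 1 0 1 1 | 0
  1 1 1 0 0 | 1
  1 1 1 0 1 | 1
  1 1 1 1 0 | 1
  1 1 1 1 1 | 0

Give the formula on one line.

  ~e = 10101010101010101010101010101010
  (~e & d) = 00100010001000100010001000100010
  ~c = 11110000111100001111000011110000
  ((~e & d) & ~c) = 00100000001000000010000000100000
  ~d = 11001100110011001100110011001100
  (((~e & d) & ~c) | ~d) = 11101100111011001110110011101100
  ~b = 11111111000000001111111100000000
  (~c & ~b) = 11110000000000001111000000000000
  ((~c & ~b) | ~e) = 11111010101010101111101010101010
  ((((~e & d) & ~c) | ~d) | ((~c & ~b) | ~e)) = 11111110111011101111111011101110

((((~e & d) & ~c) | ~d) | ((~c & ~b) | ~e))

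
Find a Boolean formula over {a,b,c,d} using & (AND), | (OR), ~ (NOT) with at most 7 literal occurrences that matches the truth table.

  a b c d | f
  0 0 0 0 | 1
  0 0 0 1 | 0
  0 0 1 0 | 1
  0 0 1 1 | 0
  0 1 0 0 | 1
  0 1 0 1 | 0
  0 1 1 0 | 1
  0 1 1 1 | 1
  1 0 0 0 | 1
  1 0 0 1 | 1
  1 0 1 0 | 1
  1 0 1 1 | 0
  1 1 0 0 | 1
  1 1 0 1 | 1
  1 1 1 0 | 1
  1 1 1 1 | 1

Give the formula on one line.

  (c & b) = 0000001100000011
  ~d = 1010101010101010
  (~d | a) = 1010101011111111
  ~c = 1100110011001100
  (~c | ~d) = 1110111011101110
  ((~d | a) & (~c | ~d)) = 1010101011101110
  ((c & b) | ((~d | a) & (~c | ~d))) = 1010101111101111

((c & b) | ((~d | a) & (~c | ~d)))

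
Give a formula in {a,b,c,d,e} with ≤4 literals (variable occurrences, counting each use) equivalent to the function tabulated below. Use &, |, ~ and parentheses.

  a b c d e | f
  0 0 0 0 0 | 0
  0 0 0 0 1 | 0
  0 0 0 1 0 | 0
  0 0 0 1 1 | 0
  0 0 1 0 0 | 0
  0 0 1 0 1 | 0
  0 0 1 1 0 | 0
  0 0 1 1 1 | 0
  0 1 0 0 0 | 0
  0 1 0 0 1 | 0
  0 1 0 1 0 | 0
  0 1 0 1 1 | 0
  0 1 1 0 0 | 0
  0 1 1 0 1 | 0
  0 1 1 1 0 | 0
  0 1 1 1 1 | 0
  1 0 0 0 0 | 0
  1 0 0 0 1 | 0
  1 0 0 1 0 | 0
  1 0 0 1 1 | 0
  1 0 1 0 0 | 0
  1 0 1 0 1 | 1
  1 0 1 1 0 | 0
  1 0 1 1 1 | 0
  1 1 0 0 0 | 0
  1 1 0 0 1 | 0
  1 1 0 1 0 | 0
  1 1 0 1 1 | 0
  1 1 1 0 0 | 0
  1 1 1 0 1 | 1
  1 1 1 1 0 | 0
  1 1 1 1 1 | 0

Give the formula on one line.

((~d & (e & a)) & c)

  ~d = 11001100110011001100110011001100
  (e & a) = 00000000000000000101010101010101
  (~d & (e & a)) = 00000000000000000100010001000100
  ((~d & (e & a)) & c) = 00000000000000000000010000000100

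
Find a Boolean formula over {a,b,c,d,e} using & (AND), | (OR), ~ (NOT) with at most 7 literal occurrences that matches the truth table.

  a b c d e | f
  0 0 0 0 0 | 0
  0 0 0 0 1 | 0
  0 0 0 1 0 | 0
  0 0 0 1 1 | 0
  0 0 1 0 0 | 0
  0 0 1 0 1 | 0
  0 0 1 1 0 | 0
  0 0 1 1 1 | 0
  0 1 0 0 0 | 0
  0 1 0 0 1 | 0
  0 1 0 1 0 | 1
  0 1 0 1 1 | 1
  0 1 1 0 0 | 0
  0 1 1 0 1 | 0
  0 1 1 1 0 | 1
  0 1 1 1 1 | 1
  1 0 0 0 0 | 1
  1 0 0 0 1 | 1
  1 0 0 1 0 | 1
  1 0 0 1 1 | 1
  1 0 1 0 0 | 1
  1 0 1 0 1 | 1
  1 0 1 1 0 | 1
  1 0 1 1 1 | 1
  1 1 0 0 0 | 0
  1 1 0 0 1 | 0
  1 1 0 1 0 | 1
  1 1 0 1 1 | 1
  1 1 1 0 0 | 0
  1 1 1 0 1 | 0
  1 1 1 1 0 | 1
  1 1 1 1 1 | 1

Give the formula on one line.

  (a | b) = 00000000111111111111111111111111
  ~b = 11111111000000001111111100000000
  (d | ~b) = 11111111001100111111111100110011
  ((a | b) & (d | ~b)) = 00000000001100111111111100110011

((a | b) & (d | ~b))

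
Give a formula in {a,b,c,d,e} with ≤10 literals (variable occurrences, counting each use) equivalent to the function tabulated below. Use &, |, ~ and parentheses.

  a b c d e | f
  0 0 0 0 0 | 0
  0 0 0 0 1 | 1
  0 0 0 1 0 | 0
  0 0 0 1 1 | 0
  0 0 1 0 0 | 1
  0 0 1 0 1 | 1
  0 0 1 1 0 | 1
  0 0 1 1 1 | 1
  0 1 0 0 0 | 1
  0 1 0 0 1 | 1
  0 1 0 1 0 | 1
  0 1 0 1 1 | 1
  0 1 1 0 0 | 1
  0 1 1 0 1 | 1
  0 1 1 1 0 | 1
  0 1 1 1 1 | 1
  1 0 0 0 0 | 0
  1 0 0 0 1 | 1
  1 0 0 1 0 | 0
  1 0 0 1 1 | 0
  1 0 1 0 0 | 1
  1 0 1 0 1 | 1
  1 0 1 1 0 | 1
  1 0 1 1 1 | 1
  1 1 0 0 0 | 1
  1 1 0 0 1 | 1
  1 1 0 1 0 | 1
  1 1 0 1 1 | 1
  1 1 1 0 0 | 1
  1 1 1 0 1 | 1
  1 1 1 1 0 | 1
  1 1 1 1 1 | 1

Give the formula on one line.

  ~b = 11111111000000001111111100000000
  (~b & c) = 00001111000000000000111100000000
  ((~b & c) | b) = 00001111111111110000111111111111
  ~d = 11001100110011001100110011001100
  ~a = 11111111111111110000000000000000
  (~b | ~a) = 11111111111111111111111100000000
  ((~b | ~a) & e) = 01010101010101010101010100000000
  (~d & ((~b | ~a) & e)) = 01000100010001000100010000000000
  (((~b & c) | b) | (~d & ((~b | ~a) & e))) = 01001111111111110100111111111111

(((~b & c) | b) | (~d & ((~b | ~a) & e)))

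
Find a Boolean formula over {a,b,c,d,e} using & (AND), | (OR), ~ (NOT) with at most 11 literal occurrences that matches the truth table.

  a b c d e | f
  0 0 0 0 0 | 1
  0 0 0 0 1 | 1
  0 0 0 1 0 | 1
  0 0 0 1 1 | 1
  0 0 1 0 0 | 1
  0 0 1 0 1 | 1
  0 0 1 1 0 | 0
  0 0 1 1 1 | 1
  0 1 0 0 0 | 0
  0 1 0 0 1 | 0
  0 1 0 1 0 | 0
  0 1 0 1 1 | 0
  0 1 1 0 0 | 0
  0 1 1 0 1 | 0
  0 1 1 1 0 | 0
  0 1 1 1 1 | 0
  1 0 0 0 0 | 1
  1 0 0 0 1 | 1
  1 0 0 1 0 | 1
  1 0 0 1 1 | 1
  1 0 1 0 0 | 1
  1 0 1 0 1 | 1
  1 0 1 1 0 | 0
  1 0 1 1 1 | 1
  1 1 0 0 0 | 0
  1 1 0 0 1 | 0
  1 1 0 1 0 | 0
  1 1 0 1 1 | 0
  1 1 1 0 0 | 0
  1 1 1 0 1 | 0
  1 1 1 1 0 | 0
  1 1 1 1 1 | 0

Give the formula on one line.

((((c & ~d) | (((c | ~d) & e) | ~c)) | b) & ~b)

  ~d = 11001100110011001100110011001100
  (c & ~d) = 00001100000011000000110000001100
  (c | ~d) = 11001111110011111100111111001111
  ((c | ~d) & e) = 01000101010001010100010101000101
  ~c = 11110000111100001111000011110000
  (((c | ~d) & e) | ~c) = 11110101111101011111010111110101
  ((c & ~d) | (((c | ~d) & e) | ~c)) = 11111101111111011111110111111101
  (((c & ~d) | (((c | ~d) & e) | ~c)) | b) = 11111101111111111111110111111111
  ~b = 11111111000000001111111100000000
  ((((c & ~d) | (((c | ~d) & e) | ~c)) | b) & ~b) = 11111101000000001111110100000000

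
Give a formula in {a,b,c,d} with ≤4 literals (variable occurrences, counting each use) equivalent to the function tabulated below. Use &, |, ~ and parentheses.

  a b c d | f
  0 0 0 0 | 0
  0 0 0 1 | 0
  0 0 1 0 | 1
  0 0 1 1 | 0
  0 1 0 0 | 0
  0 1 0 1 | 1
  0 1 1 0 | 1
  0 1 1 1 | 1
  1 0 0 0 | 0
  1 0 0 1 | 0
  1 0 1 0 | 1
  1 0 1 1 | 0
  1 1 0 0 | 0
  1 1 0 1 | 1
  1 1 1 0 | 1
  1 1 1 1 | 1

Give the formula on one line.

  (b & d) = 0000010100000101
  ~d = 1010101010101010
  (c & ~d) = 0010001000100010
  ((b & d) | (c & ~d)) = 0010011100100111

((b & d) | (c & ~d))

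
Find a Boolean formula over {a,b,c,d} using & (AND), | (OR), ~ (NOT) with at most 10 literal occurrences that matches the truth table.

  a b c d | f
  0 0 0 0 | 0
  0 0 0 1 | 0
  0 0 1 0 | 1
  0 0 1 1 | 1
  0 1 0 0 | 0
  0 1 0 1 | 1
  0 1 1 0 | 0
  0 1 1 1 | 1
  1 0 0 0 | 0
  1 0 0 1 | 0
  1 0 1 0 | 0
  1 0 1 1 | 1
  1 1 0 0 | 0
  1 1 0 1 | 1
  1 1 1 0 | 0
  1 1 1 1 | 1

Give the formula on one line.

((d | (~b & ~a)) & (b | (c | (~b & ((~d | b) & a)))))

  ~b = 1111000011110000
  ~a = 1111111100000000
  (~b & ~a) = 1111000000000000
  (d | (~b & ~a)) = 1111010101010101
  ~d = 1010101010101010
  (~d | b) = 1010111110101111
  ((~d | b) & a) = 0000000010101111
  (~b & ((~d | b) & a)) = 0000000010100000
  (c | (~b & ((~d | b) & a))) = 0011001110110011
  (b | (c | (~b & ((~d | b) & a)))) = 0011111110111111
  ((d | (~b & ~a)) & (b | (c | (~b & ((~d | b) & a))))) = 0011010100010101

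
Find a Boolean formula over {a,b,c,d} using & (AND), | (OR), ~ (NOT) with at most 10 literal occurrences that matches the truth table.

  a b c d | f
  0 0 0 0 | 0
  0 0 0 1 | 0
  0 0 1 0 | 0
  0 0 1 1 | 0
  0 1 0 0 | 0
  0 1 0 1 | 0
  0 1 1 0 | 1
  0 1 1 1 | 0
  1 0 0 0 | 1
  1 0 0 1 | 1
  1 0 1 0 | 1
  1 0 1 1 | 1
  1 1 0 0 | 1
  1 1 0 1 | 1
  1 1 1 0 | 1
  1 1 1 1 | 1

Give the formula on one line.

  ~d = 1010101010101010
  (~d & c) = 0010001000100010
  ~c = 1100110011001100
  (d | ~c) = 1101110111011101
  ((d | ~c) & a) = 0000000011011101
  ((~d & c) | ((d | ~c) & a)) = 0010001011111111
  ~a = 1111111100000000
  (b & ~a) = 0000111100000000
  (d | a) = 0101010111111111
  ((b & ~a) | (d | a)) = 0101111111111111
  (((~d & c) | ((d | ~c) & a)) & ((b & ~a) | (d | a))) = 0000001011111111

(((~d & c) | ((d | ~c) & a)) & ((b & ~a) | (d | a)))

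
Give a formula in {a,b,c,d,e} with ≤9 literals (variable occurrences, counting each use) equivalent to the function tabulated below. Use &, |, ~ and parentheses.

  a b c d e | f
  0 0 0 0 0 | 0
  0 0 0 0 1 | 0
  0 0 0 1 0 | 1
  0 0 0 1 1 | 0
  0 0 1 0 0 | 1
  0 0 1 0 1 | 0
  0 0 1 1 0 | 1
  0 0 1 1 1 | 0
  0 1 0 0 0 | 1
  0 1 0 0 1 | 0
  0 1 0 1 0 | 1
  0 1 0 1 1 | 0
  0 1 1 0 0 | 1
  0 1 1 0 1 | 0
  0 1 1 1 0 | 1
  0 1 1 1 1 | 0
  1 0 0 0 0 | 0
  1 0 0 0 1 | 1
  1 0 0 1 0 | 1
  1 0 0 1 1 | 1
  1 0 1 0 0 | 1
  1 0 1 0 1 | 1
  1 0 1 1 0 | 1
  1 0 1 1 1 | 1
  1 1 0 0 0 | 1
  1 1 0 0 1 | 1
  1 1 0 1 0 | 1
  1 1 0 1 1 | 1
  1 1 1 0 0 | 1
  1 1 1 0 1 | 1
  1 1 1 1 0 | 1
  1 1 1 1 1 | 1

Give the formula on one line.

((a | ~e) & ((e | c) | (b | d)))

  ~e = 10101010101010101010101010101010
  (a | ~e) = 10101010101010101111111111111111
  (e | c) = 01011111010111110101111101011111
  (b | d) = 00110011111111110011001111111111
  ((e | c) | (b | d)) = 01111111111111110111111111111111
  ((a | ~e) & ((e | c) | (b | d))) = 00101010101010100111111111111111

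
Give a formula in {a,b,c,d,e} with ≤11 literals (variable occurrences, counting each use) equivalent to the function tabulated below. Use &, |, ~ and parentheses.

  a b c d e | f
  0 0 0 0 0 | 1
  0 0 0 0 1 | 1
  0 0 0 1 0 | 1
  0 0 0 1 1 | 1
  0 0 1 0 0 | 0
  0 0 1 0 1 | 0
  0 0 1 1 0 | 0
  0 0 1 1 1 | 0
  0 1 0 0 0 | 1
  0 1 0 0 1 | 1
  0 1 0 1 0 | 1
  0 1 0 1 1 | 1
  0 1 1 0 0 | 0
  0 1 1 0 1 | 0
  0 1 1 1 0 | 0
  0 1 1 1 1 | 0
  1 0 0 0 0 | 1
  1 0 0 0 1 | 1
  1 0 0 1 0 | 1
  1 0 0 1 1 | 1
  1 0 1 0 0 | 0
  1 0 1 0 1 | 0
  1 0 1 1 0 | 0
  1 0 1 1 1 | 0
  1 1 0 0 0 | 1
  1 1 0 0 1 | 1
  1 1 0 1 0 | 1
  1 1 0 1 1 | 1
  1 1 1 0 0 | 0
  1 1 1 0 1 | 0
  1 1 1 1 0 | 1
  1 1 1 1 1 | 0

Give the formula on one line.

(~c | ((b | ((a & ~b) & ~d)) & (d & (~e & a))))

  ~c = 11110000111100001111000011110000
  ~b = 11111111000000001111111100000000
  (a & ~b) = 00000000000000001111111100000000
  ~d = 11001100110011001100110011001100
  ((a & ~b) & ~d) = 00000000000000001100110000000000
  (b | ((a & ~b) & ~d)) = 00000000111111111100110011111111
  ~e = 10101010101010101010101010101010
  (~e & a) = 00000000000000001010101010101010
  (d & (~e & a)) = 00000000000000000010001000100010
  ((b | ((a & ~b) & ~d)) & (d & (~e & a))) = 00000000000000000000000000100010
  (~c | ((b | ((a & ~b) & ~d)) & (d & (~e & a)))) = 11110000111100001111000011110010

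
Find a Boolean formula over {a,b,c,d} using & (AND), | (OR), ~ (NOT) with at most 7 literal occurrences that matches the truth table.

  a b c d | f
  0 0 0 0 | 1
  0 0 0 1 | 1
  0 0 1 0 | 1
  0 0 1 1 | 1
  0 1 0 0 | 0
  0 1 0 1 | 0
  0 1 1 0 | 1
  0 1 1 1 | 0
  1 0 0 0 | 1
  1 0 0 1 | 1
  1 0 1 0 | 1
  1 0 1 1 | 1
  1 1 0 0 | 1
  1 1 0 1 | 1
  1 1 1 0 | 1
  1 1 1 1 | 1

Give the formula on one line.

  ~d = 1010101010101010
  (c & ~d) = 0010001000100010
  ((c & ~d) | a) = 0010001011111111
  ~b = 1111000011110000
  (((c & ~d) | a) | ~b) = 1111001011111111

(((c & ~d) | a) | ~b)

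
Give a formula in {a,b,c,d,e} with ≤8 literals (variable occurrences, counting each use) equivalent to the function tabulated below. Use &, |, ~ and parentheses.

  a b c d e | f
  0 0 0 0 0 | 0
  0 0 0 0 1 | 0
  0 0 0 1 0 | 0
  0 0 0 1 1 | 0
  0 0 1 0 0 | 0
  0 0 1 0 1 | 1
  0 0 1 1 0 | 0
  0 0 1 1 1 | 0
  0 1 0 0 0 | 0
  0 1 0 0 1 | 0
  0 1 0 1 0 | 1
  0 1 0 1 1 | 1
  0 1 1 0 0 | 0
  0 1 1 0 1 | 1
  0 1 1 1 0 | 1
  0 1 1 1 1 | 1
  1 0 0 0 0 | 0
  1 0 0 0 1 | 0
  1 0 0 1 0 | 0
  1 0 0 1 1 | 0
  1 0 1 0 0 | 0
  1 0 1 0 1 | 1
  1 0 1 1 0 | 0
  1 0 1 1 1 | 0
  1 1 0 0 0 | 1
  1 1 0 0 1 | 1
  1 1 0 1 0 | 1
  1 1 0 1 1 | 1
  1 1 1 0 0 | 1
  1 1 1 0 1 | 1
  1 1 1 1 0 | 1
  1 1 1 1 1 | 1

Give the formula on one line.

((b & (a | (d & (c | ~a)))) | ((e & ~d) & c))

  ~a = 11111111111111110000000000000000
  (c | ~a) = 11111111111111110000111100001111
  (d & (c | ~a)) = 00110011001100110000001100000011
  (a | (d & (c | ~a))) = 00110011001100111111111111111111
  (b & (a | (d & (c | ~a)))) = 00000000001100110000000011111111
  ~d = 11001100110011001100110011001100
  (e & ~d) = 01000100010001000100010001000100
  ((e & ~d) & c) = 00000100000001000000010000000100
  ((b & (a | (d & (c | ~a)))) | ((e & ~d) & c)) = 00000100001101110000010011111111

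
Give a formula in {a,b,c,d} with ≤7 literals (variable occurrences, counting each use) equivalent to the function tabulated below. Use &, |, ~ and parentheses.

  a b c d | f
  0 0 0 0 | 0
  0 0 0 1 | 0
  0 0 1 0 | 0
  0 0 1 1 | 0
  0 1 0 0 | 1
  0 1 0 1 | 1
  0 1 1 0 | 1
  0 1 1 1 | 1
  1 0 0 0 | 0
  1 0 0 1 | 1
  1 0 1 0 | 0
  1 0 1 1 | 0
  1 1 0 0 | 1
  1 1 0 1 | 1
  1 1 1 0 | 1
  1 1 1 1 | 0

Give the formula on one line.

  ~a = 1111111100000000
  ~d = 1010101010101010
  ~c = 1100110011001100
  (~d | ~c) = 1110111011101110
  (~a | (~d | ~c)) = 1111111111101110
  (a | b) = 0000111111111111
  ((~a | (~d | ~c)) & (a | b)) = 0000111111101110
  (d | b) = 0101111101011111
  (((~a | (~d | ~c)) & (a | b)) & (d | b)) = 0000111101001110

(((~a | (~d | ~c)) & (a | b)) & (d | b))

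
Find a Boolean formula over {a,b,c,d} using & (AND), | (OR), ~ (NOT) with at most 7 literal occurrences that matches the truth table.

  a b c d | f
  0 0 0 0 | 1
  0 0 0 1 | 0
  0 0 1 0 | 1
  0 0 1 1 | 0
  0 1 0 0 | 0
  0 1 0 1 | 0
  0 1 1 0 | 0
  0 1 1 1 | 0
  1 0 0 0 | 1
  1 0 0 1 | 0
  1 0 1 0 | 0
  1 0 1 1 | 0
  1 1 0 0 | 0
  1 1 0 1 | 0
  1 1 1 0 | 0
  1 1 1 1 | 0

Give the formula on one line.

  ~a = 1111111100000000
  ~c = 1100110011001100
  (~c & a) = 0000000011001100
  (~a | (~c & a)) = 1111111111001100
  ~d = 1010101010101010
  ~b = 1111000011110000
  (~d & ~b) = 1010000010100000
  ((~a | (~c & a)) & (~d & ~b)) = 1010000010000000

((~a | (~c & a)) & (~d & ~b))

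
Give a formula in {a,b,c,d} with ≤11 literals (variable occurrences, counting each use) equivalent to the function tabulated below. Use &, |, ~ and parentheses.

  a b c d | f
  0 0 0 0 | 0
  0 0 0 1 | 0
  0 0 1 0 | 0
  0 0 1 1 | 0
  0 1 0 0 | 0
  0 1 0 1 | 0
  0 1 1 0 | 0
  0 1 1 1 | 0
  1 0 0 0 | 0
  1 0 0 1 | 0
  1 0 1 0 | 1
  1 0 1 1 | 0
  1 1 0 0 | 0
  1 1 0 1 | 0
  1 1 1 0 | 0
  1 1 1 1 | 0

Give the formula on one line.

  ~b = 1111000011110000
  ~c = 1100110011001100
  (b & d) = 0000010100000101
  (~c | (b & d)) = 1100110111001101
  ~d = 1010101010101010
  (~d & a) = 0000000010101010
  ((~c | (b & d)) | (~d & a)) = 1100110111101111
  (~b & ((~c | (b & d)) | (~d & a))) = 1100000011100000
  (~d | a) = 1010101011111111
  ((~d | a) & c) = 0010001000110011
  ((~b & ((~c | (b & d)) | (~d & a))) & ((~d | a) & c)) = 0000000000100000

((~b & ((~c | (b & d)) | (~d & a))) & ((~d | a) & c))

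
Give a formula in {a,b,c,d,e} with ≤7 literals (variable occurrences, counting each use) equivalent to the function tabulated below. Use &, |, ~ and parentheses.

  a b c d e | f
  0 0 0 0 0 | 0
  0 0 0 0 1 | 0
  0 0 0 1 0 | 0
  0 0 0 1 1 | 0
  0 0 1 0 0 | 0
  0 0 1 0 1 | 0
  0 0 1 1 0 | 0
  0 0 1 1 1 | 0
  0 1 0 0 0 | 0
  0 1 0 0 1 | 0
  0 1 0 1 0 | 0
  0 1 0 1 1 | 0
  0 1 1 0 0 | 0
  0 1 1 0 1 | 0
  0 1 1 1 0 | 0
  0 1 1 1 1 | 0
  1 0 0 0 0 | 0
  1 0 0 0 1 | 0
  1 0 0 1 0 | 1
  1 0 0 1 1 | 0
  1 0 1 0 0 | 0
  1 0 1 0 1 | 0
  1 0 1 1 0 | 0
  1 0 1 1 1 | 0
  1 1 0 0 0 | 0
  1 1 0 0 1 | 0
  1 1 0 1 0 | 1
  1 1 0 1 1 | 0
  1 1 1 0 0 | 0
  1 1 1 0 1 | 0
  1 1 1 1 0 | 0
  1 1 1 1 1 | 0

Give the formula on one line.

  ~e = 10101010101010101010101010101010
  (c | ~e) = 10101111101011111010111110101111
  (d & (c | ~e)) = 00100011001000110010001100100011
  ~c = 11110000111100001111000011110000
  (a & ~c) = 00000000000000001111000011110000
  ((d & (c | ~e)) & (a & ~c)) = 00000000000000000010000000100000

((d & (c | ~e)) & (a & ~c))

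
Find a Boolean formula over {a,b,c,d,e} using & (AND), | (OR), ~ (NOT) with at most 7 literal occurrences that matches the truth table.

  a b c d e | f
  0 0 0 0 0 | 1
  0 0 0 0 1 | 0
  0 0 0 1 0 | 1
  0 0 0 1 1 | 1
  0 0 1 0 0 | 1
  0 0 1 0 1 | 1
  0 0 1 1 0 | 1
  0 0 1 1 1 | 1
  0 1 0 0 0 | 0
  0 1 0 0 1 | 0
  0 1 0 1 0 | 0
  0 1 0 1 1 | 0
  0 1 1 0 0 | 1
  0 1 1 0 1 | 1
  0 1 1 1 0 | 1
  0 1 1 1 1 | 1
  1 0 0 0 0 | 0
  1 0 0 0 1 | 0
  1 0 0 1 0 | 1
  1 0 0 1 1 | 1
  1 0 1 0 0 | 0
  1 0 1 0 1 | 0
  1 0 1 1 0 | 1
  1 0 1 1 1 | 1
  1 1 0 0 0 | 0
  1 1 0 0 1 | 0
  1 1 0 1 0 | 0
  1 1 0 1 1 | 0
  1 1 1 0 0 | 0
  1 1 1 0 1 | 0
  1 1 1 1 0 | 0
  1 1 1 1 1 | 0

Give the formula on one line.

  ~a = 11111111111111110000000000000000
  (~a & c) = 00001111000011110000000000000000
  ~b = 11111111000000001111111100000000
  ~e = 10101010101010101010101010101010
  (~b & ~a) = 11111111000000000000000000000000
  (~e & (~b & ~a)) = 10101010000000000000000000000000
  ((~e & (~b & ~a)) | d) = 10111011001100110011001100110011
  (~b & ((~e & (~b & ~a)) | d)) = 10111011000000000011001100000000
  ((~a & c) | (~b & ((~e & (~b & ~a)) | d))) = 10111111000011110011001100000000

((~a & c) | (~b & ((~e & (~b & ~a)) | d)))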